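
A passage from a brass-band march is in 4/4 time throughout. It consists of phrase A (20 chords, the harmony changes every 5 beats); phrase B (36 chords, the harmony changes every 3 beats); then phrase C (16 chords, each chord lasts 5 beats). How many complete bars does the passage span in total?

72 bars

A: 20 × 5 = 100 beats = 25 bars.
B: 36 × 3 = 108 beats = 27 bars.
C: 16 × 5 = 80 beats = 20 bars.
Total: 25 + 27 + 20 = 72 bars.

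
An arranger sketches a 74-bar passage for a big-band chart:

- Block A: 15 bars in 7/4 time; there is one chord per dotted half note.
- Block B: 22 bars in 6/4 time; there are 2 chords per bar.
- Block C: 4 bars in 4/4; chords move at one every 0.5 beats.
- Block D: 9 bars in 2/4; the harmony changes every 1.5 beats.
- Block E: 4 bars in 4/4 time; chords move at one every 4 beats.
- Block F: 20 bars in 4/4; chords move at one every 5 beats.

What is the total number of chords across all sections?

143 chords

A has 105 beats and chords last 3 each, so 35 chords.
B has 132 beats and chords last 3 each, so 44 chords.
C has 16 beats and chords last 0.5 each, so 32 chords.
D has 18 beats and chords last 1.5 each, so 12 chords.
E has 16 beats and chords last 4 each, so 4 chords.
F has 80 beats and chords last 5 each, so 16 chords.
Total: 35 + 44 + 32 + 12 + 4 + 16 = 143.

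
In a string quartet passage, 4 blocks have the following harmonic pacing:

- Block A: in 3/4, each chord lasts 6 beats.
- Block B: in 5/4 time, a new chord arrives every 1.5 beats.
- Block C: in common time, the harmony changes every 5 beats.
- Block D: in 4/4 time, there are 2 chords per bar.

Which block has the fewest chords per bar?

A: 3 beats/bar ÷ 6 beats/chord = 0.5 chords/bar.
B: 5 beats/bar ÷ 1.5 beats/chord = 10/3 chords/bar.
C: 4 beats/bar ÷ 5 beats/chord = 0.8 chords/bar.
D: 4 beats/bar ÷ 2 beats/chord = 2 chords/bar.
Slowest is A at 0.5 chords/bar.

Block A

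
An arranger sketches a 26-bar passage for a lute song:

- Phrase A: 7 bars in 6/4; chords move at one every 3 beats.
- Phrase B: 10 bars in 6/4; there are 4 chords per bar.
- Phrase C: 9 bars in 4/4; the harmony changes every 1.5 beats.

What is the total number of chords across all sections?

78 chords

A: 7 bars × 6 beats = 42 beats; 3 beats/chord → 14 chords.
B: 10 bars × 6 beats = 60 beats; 1.5 beats/chord → 40 chords.
C: 9 bars × 4 beats = 36 beats; 1.5 beats/chord → 24 chords.
Total: 14 + 40 + 24 = 78.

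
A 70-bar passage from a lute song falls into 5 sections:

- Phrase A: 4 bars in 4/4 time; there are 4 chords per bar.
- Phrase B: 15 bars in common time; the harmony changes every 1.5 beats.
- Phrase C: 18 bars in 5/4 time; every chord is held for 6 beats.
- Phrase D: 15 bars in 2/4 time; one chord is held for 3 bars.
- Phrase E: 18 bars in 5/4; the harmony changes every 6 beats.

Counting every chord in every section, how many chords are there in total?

91 chords

A has 16 beats and chords last 1 each, so 16 chords.
B has 60 beats and chords last 1.5 each, so 40 chords.
C has 90 beats and chords last 6 each, so 15 chords.
D has 30 beats and chords last 6 each, so 5 chords.
E has 90 beats and chords last 6 each, so 15 chords.
Total: 16 + 40 + 15 + 5 + 15 = 91.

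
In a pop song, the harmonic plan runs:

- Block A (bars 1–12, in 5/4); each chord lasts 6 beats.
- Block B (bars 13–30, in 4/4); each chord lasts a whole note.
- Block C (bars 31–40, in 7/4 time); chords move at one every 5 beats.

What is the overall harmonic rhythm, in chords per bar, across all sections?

1.05 chords per bar

A: 12 bars of 5 beats is 60 beats; at 6 beats each that's 10 chords.
B: 18 bars of 4 beats is 72 beats; at 4 beats each that's 18 chords.
C: 10 bars of 7 beats is 70 beats; at 5 beats each that's 14 chords.
Overall: 42 chords over 40 bars → 42/40 = 1.05 chords per bar.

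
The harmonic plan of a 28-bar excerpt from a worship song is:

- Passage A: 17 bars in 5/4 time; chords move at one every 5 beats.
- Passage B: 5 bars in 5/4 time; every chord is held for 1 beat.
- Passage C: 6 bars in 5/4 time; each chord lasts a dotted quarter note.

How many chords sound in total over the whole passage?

A has 85 beats and chords last 5 each, so 17 chords.
B has 25 beats and chords last 1 each, so 25 chords.
C has 30 beats and chords last 1.5 each, so 20 chords.
Total: 17 + 25 + 20 = 62.

62 chords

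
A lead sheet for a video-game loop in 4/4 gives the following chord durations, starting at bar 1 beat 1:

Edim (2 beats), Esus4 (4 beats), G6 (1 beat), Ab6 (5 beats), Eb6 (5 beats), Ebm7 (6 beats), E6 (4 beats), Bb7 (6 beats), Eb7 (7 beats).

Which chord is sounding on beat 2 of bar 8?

Beat 2 of bar 8 is beat (8−1)×4 + 2 = 30 overall.
Running totals: Edim ends at 2, Esus4 ends at 6, G6 ends at 7, Ab6 ends at 12, Eb6 ends at 17, Ebm7 ends at 23, E6 ends at 27, Bb7 ends at 33.
Beat 30 falls within Bb7.

Bb7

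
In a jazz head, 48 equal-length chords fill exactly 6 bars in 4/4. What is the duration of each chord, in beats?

0.5 beats

6 bars × 4 beats/bar = 24 beats total.
24 beats ÷ 48 chords = 0.5 beats per chord.
(That is an eighth note.)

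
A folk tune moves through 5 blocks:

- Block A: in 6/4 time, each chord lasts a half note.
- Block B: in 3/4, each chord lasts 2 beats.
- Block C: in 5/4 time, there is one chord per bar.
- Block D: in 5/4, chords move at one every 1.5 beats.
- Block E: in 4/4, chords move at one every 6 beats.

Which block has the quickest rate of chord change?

Block D

A: 6/2 = 3 chords/bar.
B: 3/2 = 1.5 chords/bar.
C: 5/5 = 1 chord/bar.
D: 5/1.5 = 10/3 chords/bar.
E: 4/6 = 2/3 chords/bar.
Fastest is D at 10/3 chords/bar.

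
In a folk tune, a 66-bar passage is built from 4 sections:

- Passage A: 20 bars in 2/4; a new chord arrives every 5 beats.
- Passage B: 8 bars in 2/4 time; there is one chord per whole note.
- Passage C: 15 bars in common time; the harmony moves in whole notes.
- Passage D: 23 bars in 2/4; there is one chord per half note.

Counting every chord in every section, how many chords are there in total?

50 chords

A: 20 bars × 2 beats = 40 beats; 5 beats/chord → 8 chords.
B: 8 bars × 2 beats = 16 beats; 4 beats/chord → 4 chords.
C: 15 bars × 4 beats = 60 beats; 4 beats/chord → 15 chords.
D: 23 bars × 2 beats = 46 beats; 2 beats/chord → 23 chords.
Total: 8 + 4 + 15 + 23 = 50.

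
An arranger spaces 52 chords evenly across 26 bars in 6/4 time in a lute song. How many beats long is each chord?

26 bars × 6 beats/bar = 156 beats total.
156 beats ÷ 52 chords = 3 beats per chord.
(That is a dotted half note.)

3 beats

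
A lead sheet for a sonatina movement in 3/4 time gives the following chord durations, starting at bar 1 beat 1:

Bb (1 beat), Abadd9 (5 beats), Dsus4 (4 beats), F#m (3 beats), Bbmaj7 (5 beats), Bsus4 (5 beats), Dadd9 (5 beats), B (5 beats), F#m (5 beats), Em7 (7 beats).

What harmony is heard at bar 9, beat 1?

Beat 1 of bar 9 is beat (9−1)×3 + 1 = 25 overall.
Running totals: Bb ends at 1, Abadd9 ends at 6, Dsus4 ends at 10, F#m ends at 13, Bbmaj7 ends at 18, Bsus4 ends at 23, Dadd9 ends at 28.
Beat 25 falls within Dadd9.

Dadd9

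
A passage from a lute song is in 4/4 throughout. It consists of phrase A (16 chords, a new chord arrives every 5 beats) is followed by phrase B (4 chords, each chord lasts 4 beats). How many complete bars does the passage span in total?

24 bars

A: 16 × 5 = 80 beats = 20 bars.
B: 4 × 4 = 16 beats = 4 bars.
Total: 20 + 4 = 24 bars.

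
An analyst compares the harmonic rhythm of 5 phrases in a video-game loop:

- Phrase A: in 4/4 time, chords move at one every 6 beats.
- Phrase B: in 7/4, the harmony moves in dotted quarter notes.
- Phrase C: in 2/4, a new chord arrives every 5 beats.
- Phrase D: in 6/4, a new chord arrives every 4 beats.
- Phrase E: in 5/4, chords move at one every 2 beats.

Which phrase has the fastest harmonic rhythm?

A: each chord is 6 beats in 4/4, so 2/3 per bar.
B: each chord is 1.5 beats in 7/4, so 14/3 per bar.
C: each chord is 5 beats in 2/4, so 0.4 per bar.
D: each chord is 4 beats in 6/4, so 1.5 per bar.
E: each chord is 2 beats in 5/4, so 2.5 per bar.
Fastest is B at 14/3 chords/bar.

Phrase B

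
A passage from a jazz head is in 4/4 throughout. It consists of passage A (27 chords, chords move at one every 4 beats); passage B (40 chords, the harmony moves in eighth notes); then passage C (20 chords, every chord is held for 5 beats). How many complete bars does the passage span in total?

57 bars

A: 27 × 4 = 108 beats = 27 bars.
B: 40 × 0.5 = 20 beats = 5 bars.
C: 20 × 5 = 100 beats = 25 bars.
Total: 27 + 5 + 25 = 57 bars.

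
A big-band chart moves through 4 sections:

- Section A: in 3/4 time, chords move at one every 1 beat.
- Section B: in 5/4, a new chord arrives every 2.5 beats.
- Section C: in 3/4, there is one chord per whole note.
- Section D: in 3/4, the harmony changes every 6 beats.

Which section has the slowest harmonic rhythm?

A: 3/1 = 3 chords/bar.
B: 5/2.5 = 2 chords/bar.
C: 3/4 = 0.75 chords/bar.
D: 3/6 = 0.5 chords/bar.
Slowest is D at 0.5 chords/bar.

Section D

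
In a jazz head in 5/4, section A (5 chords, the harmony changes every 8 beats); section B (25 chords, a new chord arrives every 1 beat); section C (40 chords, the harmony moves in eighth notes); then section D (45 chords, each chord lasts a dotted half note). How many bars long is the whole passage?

A: 5 × 8 = 40 beats = 8 bars.
B: 25 × 1 = 25 beats = 5 bars.
C: 40 × 0.5 = 20 beats = 4 bars.
D: 45 × 3 = 135 beats = 27 bars.
Total: 8 + 5 + 4 + 27 = 44 bars.

44 bars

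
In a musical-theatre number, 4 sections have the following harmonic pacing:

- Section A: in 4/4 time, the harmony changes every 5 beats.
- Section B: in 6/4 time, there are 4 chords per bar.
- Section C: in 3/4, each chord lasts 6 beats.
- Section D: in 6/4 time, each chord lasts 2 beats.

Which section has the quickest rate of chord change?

A: 4/5 = 0.8 chords/bar.
B: 6/1.5 = 4 chords/bar.
C: 3/6 = 0.5 chords/bar.
D: 6/2 = 3 chords/bar.
Fastest is B at 4 chords/bar.

Section B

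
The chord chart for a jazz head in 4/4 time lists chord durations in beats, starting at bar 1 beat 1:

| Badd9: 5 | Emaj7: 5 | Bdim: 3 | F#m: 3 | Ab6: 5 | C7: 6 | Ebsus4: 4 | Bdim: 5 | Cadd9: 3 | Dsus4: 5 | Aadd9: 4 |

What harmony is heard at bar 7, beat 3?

C7

Beat 3 of bar 7 is beat (7−1)×4 + 3 = 27 overall.
Running totals: Badd9 ends at 5, Emaj7 ends at 10, Bdim ends at 13, F#m ends at 16, Ab6 ends at 21, C7 ends at 27.
Beat 27 falls within C7.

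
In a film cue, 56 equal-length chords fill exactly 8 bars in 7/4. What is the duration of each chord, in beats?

8 bars × 7 beats/bar = 56 beats total.
56 beats ÷ 56 chords = 1 beats per chord.
(That is a quarter note.)

1 beat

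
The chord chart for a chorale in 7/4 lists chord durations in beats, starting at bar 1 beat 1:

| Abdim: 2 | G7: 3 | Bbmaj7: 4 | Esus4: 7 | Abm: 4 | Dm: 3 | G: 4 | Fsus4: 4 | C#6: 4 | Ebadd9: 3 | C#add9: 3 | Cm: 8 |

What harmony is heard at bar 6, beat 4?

Beat 4 of bar 6 is beat (6−1)×7 + 4 = 39 overall.
Running totals: Abdim ends at 2, G7 ends at 5, Bbmaj7 ends at 9, Esus4 ends at 16, Abm ends at 20, Dm ends at 23, G ends at 27, Fsus4 ends at 31, C#6 ends at 35, Ebadd9 ends at 38, C#add9 ends at 41.
Beat 39 falls within C#add9.

C#add9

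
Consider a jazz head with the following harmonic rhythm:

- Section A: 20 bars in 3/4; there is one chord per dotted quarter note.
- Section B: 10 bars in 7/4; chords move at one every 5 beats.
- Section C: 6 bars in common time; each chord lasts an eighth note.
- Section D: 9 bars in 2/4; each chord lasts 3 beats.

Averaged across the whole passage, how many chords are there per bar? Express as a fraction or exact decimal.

A: 20 bars of 3 beats is 60 beats; at 1.5 beats each that's 40 chords.
B: 10 bars of 7 beats is 70 beats; at 5 beats each that's 14 chords.
C: 6 bars of 4 beats is 24 beats; at 0.5 beats each that's 48 chords.
D: 9 bars of 2 beats is 18 beats; at 3 beats each that's 6 chords.
Overall: 108 chords over 45 bars → 108/45 = 2.4 chords per bar.

2.4 chords per bar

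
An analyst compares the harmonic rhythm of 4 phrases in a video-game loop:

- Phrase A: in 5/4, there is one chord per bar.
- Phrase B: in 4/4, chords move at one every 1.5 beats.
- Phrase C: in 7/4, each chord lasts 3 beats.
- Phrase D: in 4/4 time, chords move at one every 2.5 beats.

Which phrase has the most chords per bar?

Phrase B

A: each chord is 5 beats in 5/4, so 1 per bar.
B: each chord is 1.5 beats in 4/4, so 8/3 per bar.
C: each chord is 3 beats in 7/4, so 7/3 per bar.
D: each chord is 2.5 beats in 4/4, so 1.6 per bar.
Fastest is B at 8/3 chords/bar.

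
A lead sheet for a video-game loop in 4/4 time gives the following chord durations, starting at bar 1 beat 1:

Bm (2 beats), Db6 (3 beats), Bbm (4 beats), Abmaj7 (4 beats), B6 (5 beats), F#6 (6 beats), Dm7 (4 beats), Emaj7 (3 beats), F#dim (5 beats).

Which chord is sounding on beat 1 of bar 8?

Emaj7

Beat 1 of bar 8 is beat (8−1)×4 + 1 = 29 overall.
Running totals: Bm ends at 2, Db6 ends at 5, Bbm ends at 9, Abmaj7 ends at 13, B6 ends at 18, F#6 ends at 24, Dm7 ends at 28, Emaj7 ends at 31.
Beat 29 falls within Emaj7.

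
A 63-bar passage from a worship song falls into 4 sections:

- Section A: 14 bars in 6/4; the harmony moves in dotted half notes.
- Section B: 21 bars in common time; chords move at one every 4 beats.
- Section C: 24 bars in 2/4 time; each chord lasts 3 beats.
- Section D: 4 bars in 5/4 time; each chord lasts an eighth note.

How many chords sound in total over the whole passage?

105 chords

A: 14 bars × 6 beats = 84 beats; 3 beats/chord → 28 chords.
B: 21 bars × 4 beats = 84 beats; 4 beats/chord → 21 chords.
C: 24 bars × 2 beats = 48 beats; 3 beats/chord → 16 chords.
D: 4 bars × 5 beats = 20 beats; 0.5 beats/chord → 40 chords.
Total: 28 + 21 + 16 + 40 = 105.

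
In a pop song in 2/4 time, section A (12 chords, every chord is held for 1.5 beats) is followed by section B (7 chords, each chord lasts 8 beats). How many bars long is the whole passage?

37 bars

A: 12 × 1.5 = 18 beats = 9 bars.
B: 7 × 8 = 56 beats = 28 bars.
Total: 9 + 28 = 37 bars.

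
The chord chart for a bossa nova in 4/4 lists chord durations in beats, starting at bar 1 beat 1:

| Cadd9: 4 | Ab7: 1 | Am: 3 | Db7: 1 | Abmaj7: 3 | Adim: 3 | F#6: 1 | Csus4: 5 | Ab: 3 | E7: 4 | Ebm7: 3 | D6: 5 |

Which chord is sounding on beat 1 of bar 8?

Ebm7

Beat 1 of bar 8 is beat (8−1)×4 + 1 = 29 overall.
Running totals: Cadd9 ends at 4, Ab7 ends at 5, Am ends at 8, Db7 ends at 9, Abmaj7 ends at 12, Adim ends at 15, F#6 ends at 16, Csus4 ends at 21, Ab ends at 24, E7 ends at 28, Ebm7 ends at 31.
Beat 29 falls within Ebm7.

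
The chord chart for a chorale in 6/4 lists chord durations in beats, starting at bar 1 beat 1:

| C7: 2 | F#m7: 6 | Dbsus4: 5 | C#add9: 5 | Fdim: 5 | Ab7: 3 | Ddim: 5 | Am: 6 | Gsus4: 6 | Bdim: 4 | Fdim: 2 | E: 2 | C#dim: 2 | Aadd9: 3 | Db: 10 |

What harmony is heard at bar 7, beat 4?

Beat 4 of bar 7 is beat (7−1)×6 + 4 = 40 overall.
Running totals: C7 ends at 2, F#m7 ends at 8, Dbsus4 ends at 13, C#add9 ends at 18, Fdim ends at 23, Ab7 ends at 26, Ddim ends at 31, Am ends at 37, Gsus4 ends at 43.
Beat 40 falls within Gsus4.

Gsus4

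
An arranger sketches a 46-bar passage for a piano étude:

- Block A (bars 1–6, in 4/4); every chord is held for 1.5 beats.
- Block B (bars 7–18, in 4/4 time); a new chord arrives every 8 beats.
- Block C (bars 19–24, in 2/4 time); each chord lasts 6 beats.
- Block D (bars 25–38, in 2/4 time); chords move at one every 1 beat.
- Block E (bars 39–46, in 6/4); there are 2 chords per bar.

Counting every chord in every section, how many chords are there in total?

68 chords

A: 6·4 = 24 beats, 24/1.5 = 16 chords.
B: 12·4 = 48 beats, 48/8 = 6 chords.
C: 6·2 = 12 beats, 12/6 = 2 chords.
D: 14·2 = 28 beats, 28/1 = 28 chords.
E: 8·6 = 48 beats, 48/3 = 16 chords.
Total: 16 + 6 + 2 + 28 + 16 = 68.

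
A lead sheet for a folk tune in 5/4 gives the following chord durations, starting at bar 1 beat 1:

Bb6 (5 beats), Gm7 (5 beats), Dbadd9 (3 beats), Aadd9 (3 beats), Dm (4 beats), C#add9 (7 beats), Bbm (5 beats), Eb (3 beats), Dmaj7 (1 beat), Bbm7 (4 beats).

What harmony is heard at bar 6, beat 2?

Beat 2 of bar 6 is beat (6−1)×5 + 2 = 27 overall.
Running totals: Bb6 ends at 5, Gm7 ends at 10, Dbadd9 ends at 13, Aadd9 ends at 16, Dm ends at 20, C#add9 ends at 27.
Beat 27 falls within C#add9.

C#add9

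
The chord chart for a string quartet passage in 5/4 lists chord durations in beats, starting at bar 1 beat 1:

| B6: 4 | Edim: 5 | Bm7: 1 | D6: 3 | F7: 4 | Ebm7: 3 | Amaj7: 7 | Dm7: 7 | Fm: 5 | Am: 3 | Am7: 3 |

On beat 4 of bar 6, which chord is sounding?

Dm7

Beat 4 of bar 6 is beat (6−1)×5 + 4 = 29 overall.
Running totals: B6 ends at 4, Edim ends at 9, Bm7 ends at 10, D6 ends at 13, F7 ends at 17, Ebm7 ends at 20, Amaj7 ends at 27, Dm7 ends at 34.
Beat 29 falls within Dm7.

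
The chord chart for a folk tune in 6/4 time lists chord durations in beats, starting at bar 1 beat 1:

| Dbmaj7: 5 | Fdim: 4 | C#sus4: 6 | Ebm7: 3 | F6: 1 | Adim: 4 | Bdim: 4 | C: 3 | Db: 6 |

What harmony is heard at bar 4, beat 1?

Beat 1 of bar 4 is beat (4−1)×6 + 1 = 19 overall.
Running totals: Dbmaj7 ends at 5, Fdim ends at 9, C#sus4 ends at 15, Ebm7 ends at 18, F6 ends at 19.
Beat 19 falls within F6.

F6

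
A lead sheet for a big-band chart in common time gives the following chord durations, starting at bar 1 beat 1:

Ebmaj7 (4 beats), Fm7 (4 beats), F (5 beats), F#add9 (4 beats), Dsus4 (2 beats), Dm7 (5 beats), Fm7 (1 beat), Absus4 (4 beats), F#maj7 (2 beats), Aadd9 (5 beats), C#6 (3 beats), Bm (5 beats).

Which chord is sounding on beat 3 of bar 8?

Beat 3 of bar 8 is beat (8−1)×4 + 3 = 31 overall.
Running totals: Ebmaj7 ends at 4, Fm7 ends at 8, F ends at 13, F#add9 ends at 17, Dsus4 ends at 19, Dm7 ends at 24, Fm7 ends at 25, Absus4 ends at 29, F#maj7 ends at 31.
Beat 31 falls within F#maj7.

F#maj7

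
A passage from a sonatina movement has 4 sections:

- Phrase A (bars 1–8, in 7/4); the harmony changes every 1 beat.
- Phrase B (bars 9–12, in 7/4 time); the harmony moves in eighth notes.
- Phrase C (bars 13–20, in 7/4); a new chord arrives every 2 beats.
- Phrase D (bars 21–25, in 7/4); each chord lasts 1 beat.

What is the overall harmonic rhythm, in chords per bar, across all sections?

7 chords per bar

A: 8 × 7 = 56 beats ÷ 1 = 56 chords.
B: 4 × 7 = 28 beats ÷ 0.5 = 56 chords.
C: 8 × 7 = 56 beats ÷ 2 = 28 chords.
D: 5 × 7 = 35 beats ÷ 1 = 35 chords.
Overall: 175 chords over 25 bars → 175/25 = 7 chords per bar.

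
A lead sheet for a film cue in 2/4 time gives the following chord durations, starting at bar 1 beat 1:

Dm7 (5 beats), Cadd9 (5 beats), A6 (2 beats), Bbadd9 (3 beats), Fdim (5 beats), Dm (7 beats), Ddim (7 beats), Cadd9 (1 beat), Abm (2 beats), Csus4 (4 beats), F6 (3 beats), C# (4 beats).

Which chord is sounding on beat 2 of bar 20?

Csus4

Beat 2 of bar 20 is beat (20−1)×2 + 2 = 40 overall.
Running totals: Dm7 ends at 5, Cadd9 ends at 10, A6 ends at 12, Bbadd9 ends at 15, Fdim ends at 20, Dm ends at 27, Ddim ends at 34, Cadd9 ends at 35, Abm ends at 37, Csus4 ends at 41.
Beat 40 falls within Csus4.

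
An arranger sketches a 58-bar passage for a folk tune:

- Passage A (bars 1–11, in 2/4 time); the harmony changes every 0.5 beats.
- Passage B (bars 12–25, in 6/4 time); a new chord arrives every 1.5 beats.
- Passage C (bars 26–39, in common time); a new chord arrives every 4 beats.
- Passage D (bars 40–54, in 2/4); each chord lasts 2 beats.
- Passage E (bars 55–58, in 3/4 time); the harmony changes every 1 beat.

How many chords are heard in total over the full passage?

141 chords

A: 11·2 = 22 beats, 22/0.5 = 44 chords.
B: 14·6 = 84 beats, 84/1.5 = 56 chords.
C: 14·4 = 56 beats, 56/4 = 14 chords.
D: 15·2 = 30 beats, 30/2 = 15 chords.
E: 4·3 = 12 beats, 12/1 = 12 chords.
Total: 44 + 56 + 14 + 15 + 12 = 141.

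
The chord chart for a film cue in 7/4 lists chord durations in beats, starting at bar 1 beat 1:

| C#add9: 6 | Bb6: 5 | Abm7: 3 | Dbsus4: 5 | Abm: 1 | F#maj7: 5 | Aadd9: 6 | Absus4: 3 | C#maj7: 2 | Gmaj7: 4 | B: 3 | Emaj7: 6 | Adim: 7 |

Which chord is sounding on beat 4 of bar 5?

Absus4

Beat 4 of bar 5 is beat (5−1)×7 + 4 = 32 overall.
Running totals: C#add9 ends at 6, Bb6 ends at 11, Abm7 ends at 14, Dbsus4 ends at 19, Abm ends at 20, F#maj7 ends at 25, Aadd9 ends at 31, Absus4 ends at 34.
Beat 32 falls within Absus4.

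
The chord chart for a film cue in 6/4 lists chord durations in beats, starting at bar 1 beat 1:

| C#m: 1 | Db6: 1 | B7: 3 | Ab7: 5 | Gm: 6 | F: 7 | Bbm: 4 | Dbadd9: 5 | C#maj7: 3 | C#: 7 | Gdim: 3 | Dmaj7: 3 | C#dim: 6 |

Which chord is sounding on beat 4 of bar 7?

Beat 4 of bar 7 is beat (7−1)×6 + 4 = 40 overall.
Running totals: C#m ends at 1, Db6 ends at 2, B7 ends at 5, Ab7 ends at 10, Gm ends at 16, F ends at 23, Bbm ends at 27, Dbadd9 ends at 32, C#maj7 ends at 35, C# ends at 42.
Beat 40 falls within C#.

C#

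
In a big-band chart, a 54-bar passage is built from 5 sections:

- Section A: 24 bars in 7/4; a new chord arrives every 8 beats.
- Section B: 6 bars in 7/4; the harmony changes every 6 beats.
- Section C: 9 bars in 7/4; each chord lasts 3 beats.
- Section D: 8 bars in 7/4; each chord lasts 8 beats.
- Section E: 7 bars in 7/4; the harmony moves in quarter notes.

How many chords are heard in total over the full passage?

A has 168 beats and chords last 8 each, so 21 chords.
B has 42 beats and chords last 6 each, so 7 chords.
C has 63 beats and chords last 3 each, so 21 chords.
D has 56 beats and chords last 8 each, so 7 chords.
E has 49 beats and chords last 1 each, so 49 chords.
Total: 21 + 7 + 21 + 7 + 49 = 105.

105 chords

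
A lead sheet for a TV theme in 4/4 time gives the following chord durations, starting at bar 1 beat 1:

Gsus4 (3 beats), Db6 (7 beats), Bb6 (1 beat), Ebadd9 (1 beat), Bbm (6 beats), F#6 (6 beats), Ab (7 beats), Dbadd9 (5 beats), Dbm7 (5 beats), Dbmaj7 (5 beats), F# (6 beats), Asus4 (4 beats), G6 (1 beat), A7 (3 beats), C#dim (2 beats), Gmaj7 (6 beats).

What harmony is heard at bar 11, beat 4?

Dbmaj7

Beat 4 of bar 11 is beat (11−1)×4 + 4 = 44 overall.
Running totals: Gsus4 ends at 3, Db6 ends at 10, Bb6 ends at 11, Ebadd9 ends at 12, Bbm ends at 18, F#6 ends at 24, Ab ends at 31, Dbadd9 ends at 36, Dbm7 ends at 41, Dbmaj7 ends at 46.
Beat 44 falls within Dbmaj7.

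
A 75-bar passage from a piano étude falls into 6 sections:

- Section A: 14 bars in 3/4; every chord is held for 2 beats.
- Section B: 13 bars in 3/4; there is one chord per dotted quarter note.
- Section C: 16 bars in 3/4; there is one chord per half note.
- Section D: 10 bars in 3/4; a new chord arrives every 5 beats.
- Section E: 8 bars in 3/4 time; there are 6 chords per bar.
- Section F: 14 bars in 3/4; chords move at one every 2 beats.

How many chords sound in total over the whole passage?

A: 14·3 = 42 beats, 42/2 = 21 chords.
B: 13·3 = 39 beats, 39/1.5 = 26 chords.
C: 16·3 = 48 beats, 48/2 = 24 chords.
D: 10·3 = 30 beats, 30/5 = 6 chords.
E: 8·3 = 24 beats, 24/0.5 = 48 chords.
F: 14·3 = 42 beats, 42/2 = 21 chords.
Total: 21 + 26 + 24 + 6 + 48 + 21 = 146.

146 chords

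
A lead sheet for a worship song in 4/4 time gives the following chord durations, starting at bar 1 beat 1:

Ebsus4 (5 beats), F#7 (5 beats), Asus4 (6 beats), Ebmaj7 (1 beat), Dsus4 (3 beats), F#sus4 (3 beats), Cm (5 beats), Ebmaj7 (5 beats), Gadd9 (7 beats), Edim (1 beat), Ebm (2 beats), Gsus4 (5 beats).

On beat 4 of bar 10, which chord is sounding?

Beat 4 of bar 10 is beat (10−1)×4 + 4 = 40 overall.
Running totals: Ebsus4 ends at 5, F#7 ends at 10, Asus4 ends at 16, Ebmaj7 ends at 17, Dsus4 ends at 20, F#sus4 ends at 23, Cm ends at 28, Ebmaj7 ends at 33, Gadd9 ends at 40.
Beat 40 falls within Gadd9.

Gadd9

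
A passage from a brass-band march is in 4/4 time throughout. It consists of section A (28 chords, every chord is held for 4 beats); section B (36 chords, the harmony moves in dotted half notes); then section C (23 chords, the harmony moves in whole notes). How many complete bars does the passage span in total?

A: 28 × 4 = 112 beats = 28 bars.
B: 36 × 3 = 108 beats = 27 bars.
C: 23 × 4 = 92 beats = 23 bars.
Total: 28 + 27 + 23 = 78 bars.

78 bars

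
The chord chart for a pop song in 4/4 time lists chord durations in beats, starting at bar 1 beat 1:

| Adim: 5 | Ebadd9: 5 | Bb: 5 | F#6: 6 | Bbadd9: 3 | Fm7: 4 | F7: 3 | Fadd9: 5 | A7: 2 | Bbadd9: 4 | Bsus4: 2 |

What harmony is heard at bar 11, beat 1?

Bbadd9

Beat 1 of bar 11 is beat (11−1)×4 + 1 = 41 overall.
Running totals: Adim ends at 5, Ebadd9 ends at 10, Bb ends at 15, F#6 ends at 21, Bbadd9 ends at 24, Fm7 ends at 28, F7 ends at 31, Fadd9 ends at 36, A7 ends at 38, Bbadd9 ends at 42.
Beat 41 falls within Bbadd9.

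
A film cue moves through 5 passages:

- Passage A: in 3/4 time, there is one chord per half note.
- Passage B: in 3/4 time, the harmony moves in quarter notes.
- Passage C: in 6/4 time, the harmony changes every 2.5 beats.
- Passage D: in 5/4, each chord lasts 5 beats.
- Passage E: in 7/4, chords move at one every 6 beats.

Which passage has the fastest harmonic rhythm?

A: 3/2 = 1.5 chords/bar.
B: 3/1 = 3 chords/bar.
C: 6/2.5 = 2.4 chords/bar.
D: 5/5 = 1 chord/bar.
E: 7/6 = 7/6 chords/bar.
Fastest is B at 3 chords/bar.

Passage B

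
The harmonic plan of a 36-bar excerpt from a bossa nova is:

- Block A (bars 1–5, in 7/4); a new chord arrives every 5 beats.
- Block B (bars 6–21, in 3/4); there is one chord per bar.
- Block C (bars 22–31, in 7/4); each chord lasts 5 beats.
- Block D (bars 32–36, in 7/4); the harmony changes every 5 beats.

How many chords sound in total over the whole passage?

A has 35 beats and chords last 5 each, so 7 chords.
B has 48 beats and chords last 3 each, so 16 chords.
C has 70 beats and chords last 5 each, so 14 chords.
D has 35 beats and chords last 5 each, so 7 chords.
Total: 7 + 16 + 14 + 7 = 44.

44 chords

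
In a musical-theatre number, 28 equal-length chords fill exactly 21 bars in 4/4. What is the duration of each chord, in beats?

21 bars × 4 beats/bar = 84 beats total.
84 beats ÷ 28 chords = 3 beats per chord.
(That is a dotted half note.)

3 beats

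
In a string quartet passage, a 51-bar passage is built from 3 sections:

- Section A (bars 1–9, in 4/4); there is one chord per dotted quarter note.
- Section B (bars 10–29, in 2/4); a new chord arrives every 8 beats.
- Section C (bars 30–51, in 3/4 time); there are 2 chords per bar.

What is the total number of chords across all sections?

A has 36 beats and chords last 1.5 each, so 24 chords.
B has 40 beats and chords last 8 each, so 5 chords.
C has 66 beats and chords last 1.5 each, so 44 chords.
Total: 24 + 5 + 44 = 73.

73 chords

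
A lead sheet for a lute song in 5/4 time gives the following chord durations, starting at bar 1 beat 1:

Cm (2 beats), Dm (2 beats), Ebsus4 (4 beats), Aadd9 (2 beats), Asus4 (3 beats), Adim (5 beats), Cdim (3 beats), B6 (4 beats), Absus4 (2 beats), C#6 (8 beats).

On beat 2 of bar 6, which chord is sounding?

Beat 2 of bar 6 is beat (6−1)×5 + 2 = 27 overall.
Running totals: Cm ends at 2, Dm ends at 4, Ebsus4 ends at 8, Aadd9 ends at 10, Asus4 ends at 13, Adim ends at 18, Cdim ends at 21, B6 ends at 25, Absus4 ends at 27.
Beat 27 falls within Absus4.

Absus4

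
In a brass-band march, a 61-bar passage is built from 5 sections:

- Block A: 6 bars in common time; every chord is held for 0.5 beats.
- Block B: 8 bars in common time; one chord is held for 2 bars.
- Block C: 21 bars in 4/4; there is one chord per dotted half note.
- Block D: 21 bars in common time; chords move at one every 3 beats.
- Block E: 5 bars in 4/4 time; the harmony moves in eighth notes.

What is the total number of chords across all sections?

148 chords

A: 6 bars × 4 beats = 24 beats; 0.5 beats/chord → 48 chords.
B: 8 bars × 4 beats = 32 beats; 8 beats/chord → 4 chords.
C: 21 bars × 4 beats = 84 beats; 3 beats/chord → 28 chords.
D: 21 bars × 4 beats = 84 beats; 3 beats/chord → 28 chords.
E: 5 bars × 4 beats = 20 beats; 0.5 beats/chord → 40 chords.
Total: 48 + 4 + 28 + 28 + 40 = 148.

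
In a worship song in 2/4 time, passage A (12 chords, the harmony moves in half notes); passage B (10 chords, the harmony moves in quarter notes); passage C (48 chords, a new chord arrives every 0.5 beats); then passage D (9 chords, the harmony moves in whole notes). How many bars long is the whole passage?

A: 12 × 2 = 24 beats = 12 bars.
B: 10 × 1 = 10 beats = 5 bars.
C: 48 × 0.5 = 24 beats = 12 bars.
D: 9 × 4 = 36 beats = 18 bars.
Total: 12 + 5 + 12 + 18 = 47 bars.

47 bars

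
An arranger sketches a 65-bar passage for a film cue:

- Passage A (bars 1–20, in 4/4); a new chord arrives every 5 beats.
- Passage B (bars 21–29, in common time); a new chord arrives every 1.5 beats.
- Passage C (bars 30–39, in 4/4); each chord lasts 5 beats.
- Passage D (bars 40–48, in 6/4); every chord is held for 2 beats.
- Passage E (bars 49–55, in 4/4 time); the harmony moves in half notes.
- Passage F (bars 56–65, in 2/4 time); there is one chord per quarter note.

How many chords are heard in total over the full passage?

A: 20 bars × 4 beats = 80 beats; 5 beats/chord → 16 chords.
B: 9 bars × 4 beats = 36 beats; 1.5 beats/chord → 24 chords.
C: 10 bars × 4 beats = 40 beats; 5 beats/chord → 8 chords.
D: 9 bars × 6 beats = 54 beats; 2 beats/chord → 27 chords.
E: 7 bars × 4 beats = 28 beats; 2 beats/chord → 14 chords.
F: 10 bars × 2 beats = 20 beats; 1 beat/chord → 20 chords.
Total: 16 + 24 + 8 + 27 + 14 + 20 = 109.

109 chords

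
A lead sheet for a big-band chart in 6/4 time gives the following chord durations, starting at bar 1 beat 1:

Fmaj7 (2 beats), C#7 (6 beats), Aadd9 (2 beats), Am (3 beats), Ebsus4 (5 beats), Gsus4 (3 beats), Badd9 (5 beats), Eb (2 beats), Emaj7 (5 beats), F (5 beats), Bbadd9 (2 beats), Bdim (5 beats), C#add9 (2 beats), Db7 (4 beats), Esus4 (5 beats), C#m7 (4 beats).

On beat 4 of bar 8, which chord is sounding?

Beat 4 of bar 8 is beat (8−1)×6 + 4 = 46 overall.
Running totals: Fmaj7 ends at 2, C#7 ends at 8, Aadd9 ends at 10, Am ends at 13, Ebsus4 ends at 18, Gsus4 ends at 21, Badd9 ends at 26, Eb ends at 28, Emaj7 ends at 33, F ends at 38, Bbadd9 ends at 40, Bdim ends at 45, C#add9 ends at 47.
Beat 46 falls within C#add9.

C#add9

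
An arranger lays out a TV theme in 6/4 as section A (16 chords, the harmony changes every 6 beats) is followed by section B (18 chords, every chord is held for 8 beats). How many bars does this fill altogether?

40 bars

A: 16 × 6 = 96 beats = 16 bars.
B: 18 × 8 = 144 beats = 24 bars.
Total: 16 + 24 = 40 bars.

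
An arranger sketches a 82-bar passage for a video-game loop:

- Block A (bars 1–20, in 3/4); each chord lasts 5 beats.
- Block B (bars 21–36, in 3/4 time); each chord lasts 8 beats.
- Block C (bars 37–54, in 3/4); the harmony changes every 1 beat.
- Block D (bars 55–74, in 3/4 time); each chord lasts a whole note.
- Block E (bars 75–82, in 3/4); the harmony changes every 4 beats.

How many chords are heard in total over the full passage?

A has 60 beats and chords last 5 each, so 12 chords.
B has 48 beats and chords last 8 each, so 6 chords.
C has 54 beats and chords last 1 each, so 54 chords.
D has 60 beats and chords last 4 each, so 15 chords.
E has 24 beats and chords last 4 each, so 6 chords.
Total: 12 + 6 + 54 + 15 + 6 = 93.

93 chords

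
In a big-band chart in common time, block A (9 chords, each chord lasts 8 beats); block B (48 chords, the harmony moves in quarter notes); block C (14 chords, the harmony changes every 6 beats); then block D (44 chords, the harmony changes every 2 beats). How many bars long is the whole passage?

A: 9 × 8 = 72 beats = 18 bars.
B: 48 × 1 = 48 beats = 12 bars.
C: 14 × 6 = 84 beats = 21 bars.
D: 44 × 2 = 88 beats = 22 bars.
Total: 18 + 12 + 21 + 22 = 73 bars.

73 bars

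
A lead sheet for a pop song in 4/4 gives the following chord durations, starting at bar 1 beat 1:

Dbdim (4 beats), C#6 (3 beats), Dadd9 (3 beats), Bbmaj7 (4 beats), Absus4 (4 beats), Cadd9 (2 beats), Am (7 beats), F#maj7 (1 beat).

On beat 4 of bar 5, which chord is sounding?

Cadd9

Beat 4 of bar 5 is beat (5−1)×4 + 4 = 20 overall.
Running totals: Dbdim ends at 4, C#6 ends at 7, Dadd9 ends at 10, Bbmaj7 ends at 14, Absus4 ends at 18, Cadd9 ends at 20.
Beat 20 falls within Cadd9.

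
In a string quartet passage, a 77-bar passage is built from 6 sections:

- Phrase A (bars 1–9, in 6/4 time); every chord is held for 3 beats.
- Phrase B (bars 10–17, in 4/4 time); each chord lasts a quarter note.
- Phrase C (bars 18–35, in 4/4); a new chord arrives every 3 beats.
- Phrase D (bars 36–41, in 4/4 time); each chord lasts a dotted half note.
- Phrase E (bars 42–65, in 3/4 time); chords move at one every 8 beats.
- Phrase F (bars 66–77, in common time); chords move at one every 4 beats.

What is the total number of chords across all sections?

103 chords

A: 9 bars × 6 beats = 54 beats; 3 beats/chord → 18 chords.
B: 8 bars × 4 beats = 32 beats; 1 beat/chord → 32 chords.
C: 18 bars × 4 beats = 72 beats; 3 beats/chord → 24 chords.
D: 6 bars × 4 beats = 24 beats; 3 beats/chord → 8 chords.
E: 24 bars × 3 beats = 72 beats; 8 beats/chord → 9 chords.
F: 12 bars × 4 beats = 48 beats; 4 beats/chord → 12 chords.
Total: 18 + 32 + 24 + 8 + 9 + 12 = 103.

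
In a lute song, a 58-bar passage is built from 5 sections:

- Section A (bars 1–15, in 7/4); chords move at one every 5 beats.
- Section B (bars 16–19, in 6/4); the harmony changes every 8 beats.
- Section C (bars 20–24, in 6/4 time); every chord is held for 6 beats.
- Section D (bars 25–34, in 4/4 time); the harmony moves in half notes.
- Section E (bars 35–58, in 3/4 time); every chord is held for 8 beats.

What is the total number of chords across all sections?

A: 15 bars × 7 beats = 105 beats; 5 beats/chord → 21 chords.
B: 4 bars × 6 beats = 24 beats; 8 beats/chord → 3 chords.
C: 5 bars × 6 beats = 30 beats; 6 beats/chord → 5 chords.
D: 10 bars × 4 beats = 40 beats; 2 beats/chord → 20 chords.
E: 24 bars × 3 beats = 72 beats; 8 beats/chord → 9 chords.
Total: 21 + 3 + 5 + 20 + 9 = 58.

58 chords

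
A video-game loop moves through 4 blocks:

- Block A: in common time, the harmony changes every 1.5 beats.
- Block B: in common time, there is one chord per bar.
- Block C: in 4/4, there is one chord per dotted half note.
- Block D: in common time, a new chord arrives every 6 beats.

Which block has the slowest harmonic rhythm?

A: 4/1.5 = 8/3 chords/bar.
B: 4/4 = 1 chord/bar.
C: 4/3 = 4/3 chords/bar.
D: 4/6 = 2/3 chords/bar.
Slowest is D at 2/3 chords/bar.

Block D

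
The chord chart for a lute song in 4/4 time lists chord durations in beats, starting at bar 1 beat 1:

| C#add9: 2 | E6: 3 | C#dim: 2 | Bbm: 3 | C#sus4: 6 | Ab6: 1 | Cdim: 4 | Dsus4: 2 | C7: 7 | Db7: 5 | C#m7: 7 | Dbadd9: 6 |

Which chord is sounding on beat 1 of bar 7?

C7

Beat 1 of bar 7 is beat (7−1)×4 + 1 = 25 overall.
Running totals: C#add9 ends at 2, E6 ends at 5, C#dim ends at 7, Bbm ends at 10, C#sus4 ends at 16, Ab6 ends at 17, Cdim ends at 21, Dsus4 ends at 23, C7 ends at 30.
Beat 25 falls within C7.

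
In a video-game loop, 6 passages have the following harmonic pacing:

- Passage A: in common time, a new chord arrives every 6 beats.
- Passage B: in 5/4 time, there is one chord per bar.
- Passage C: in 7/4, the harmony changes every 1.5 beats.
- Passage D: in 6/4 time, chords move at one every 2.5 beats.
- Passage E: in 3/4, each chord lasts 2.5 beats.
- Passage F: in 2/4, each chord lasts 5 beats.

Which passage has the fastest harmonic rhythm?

Passage C

A: 4 beats/bar ÷ 6 beats/chord = 2/3 chords/bar.
B: 5 beats/bar ÷ 5 beats/chord = 1 chord/bar.
C: 7 beats/bar ÷ 1.5 beats/chord = 14/3 chords/bar.
D: 6 beats/bar ÷ 2.5 beats/chord = 2.4 chords/bar.
E: 3 beats/bar ÷ 2.5 beats/chord = 1.2 chords/bar.
F: 2 beats/bar ÷ 5 beats/chord = 0.4 chords/bar.
Fastest is C at 14/3 chords/bar.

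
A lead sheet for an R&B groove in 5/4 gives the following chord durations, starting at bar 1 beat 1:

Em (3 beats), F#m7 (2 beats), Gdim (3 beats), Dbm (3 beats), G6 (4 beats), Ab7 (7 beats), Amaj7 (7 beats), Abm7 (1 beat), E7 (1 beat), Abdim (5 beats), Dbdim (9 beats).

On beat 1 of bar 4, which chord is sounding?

Ab7

Beat 1 of bar 4 is beat (4−1)×5 + 1 = 16 overall.
Running totals: Em ends at 3, F#m7 ends at 5, Gdim ends at 8, Dbm ends at 11, G6 ends at 15, Ab7 ends at 22.
Beat 16 falls within Ab7.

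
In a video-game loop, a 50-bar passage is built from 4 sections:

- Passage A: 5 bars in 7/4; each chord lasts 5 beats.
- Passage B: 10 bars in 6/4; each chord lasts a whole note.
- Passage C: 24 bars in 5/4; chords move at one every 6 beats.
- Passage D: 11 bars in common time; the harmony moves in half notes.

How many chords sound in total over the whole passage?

A: 5·7 = 35 beats, 35/5 = 7 chords.
B: 10·6 = 60 beats, 60/4 = 15 chords.
C: 24·5 = 120 beats, 120/6 = 20 chords.
D: 11·4 = 44 beats, 44/2 = 22 chords.
Total: 7 + 15 + 20 + 22 = 64.

64 chords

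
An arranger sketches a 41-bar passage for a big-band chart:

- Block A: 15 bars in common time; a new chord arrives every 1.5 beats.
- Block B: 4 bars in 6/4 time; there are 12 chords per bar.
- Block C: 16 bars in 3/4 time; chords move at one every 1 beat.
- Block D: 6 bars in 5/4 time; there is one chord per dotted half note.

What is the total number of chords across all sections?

A has 60 beats and chords last 1.5 each, so 40 chords.
B has 24 beats and chords last 0.5 each, so 48 chords.
C has 48 beats and chords last 1 each, so 48 chords.
D has 30 beats and chords last 3 each, so 10 chords.
Total: 40 + 48 + 48 + 10 = 146.

146 chords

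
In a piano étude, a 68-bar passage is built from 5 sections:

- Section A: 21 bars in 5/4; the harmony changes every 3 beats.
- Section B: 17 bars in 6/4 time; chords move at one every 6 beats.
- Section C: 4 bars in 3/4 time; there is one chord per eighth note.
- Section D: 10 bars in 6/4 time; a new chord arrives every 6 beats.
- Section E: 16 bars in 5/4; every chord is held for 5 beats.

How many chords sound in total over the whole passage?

A has 105 beats and chords last 3 each, so 35 chords.
B has 102 beats and chords last 6 each, so 17 chords.
C has 12 beats and chords last 0.5 each, so 24 chords.
D has 60 beats and chords last 6 each, so 10 chords.
E has 80 beats and chords last 5 each, so 16 chords.
Total: 35 + 17 + 24 + 10 + 16 = 102.

102 chords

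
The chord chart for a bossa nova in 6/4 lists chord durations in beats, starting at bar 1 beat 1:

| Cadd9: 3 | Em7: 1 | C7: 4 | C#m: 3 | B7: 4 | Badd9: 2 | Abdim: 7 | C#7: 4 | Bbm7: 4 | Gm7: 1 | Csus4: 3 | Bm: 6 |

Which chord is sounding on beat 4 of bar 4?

Abdim

Beat 4 of bar 4 is beat (4−1)×6 + 4 = 22 overall.
Running totals: Cadd9 ends at 3, Em7 ends at 4, C7 ends at 8, C#m ends at 11, B7 ends at 15, Badd9 ends at 17, Abdim ends at 24.
Beat 22 falls within Abdim.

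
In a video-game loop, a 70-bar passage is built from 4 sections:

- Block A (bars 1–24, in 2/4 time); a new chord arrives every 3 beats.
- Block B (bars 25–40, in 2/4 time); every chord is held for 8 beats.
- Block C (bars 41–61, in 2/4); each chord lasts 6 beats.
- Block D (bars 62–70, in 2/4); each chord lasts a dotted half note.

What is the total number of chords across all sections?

33 chords

A has 48 beats and chords last 3 each, so 16 chords.
B has 32 beats and chords last 8 each, so 4 chords.
C has 42 beats and chords last 6 each, so 7 chords.
D has 18 beats and chords last 3 each, so 6 chords.
Total: 16 + 4 + 7 + 6 = 33.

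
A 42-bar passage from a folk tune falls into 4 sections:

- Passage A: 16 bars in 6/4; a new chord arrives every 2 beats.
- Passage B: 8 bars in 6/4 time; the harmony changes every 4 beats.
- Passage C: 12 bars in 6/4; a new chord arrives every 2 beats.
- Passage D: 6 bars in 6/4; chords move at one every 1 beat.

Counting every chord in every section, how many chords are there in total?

A: 16 bars × 6 beats = 96 beats; 2 beats/chord → 48 chords.
B: 8 bars × 6 beats = 48 beats; 4 beats/chord → 12 chords.
C: 12 bars × 6 beats = 72 beats; 2 beats/chord → 36 chords.
D: 6 bars × 6 beats = 36 beats; 1 beat/chord → 36 chords.
Total: 48 + 12 + 36 + 36 = 132.

132 chords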